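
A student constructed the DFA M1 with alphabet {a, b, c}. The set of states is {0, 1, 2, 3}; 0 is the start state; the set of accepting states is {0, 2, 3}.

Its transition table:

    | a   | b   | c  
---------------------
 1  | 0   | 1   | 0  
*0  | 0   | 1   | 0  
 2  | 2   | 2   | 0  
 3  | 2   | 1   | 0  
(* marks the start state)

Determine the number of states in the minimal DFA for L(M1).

States {2,3} cannot be reached from the start state, so discard them.
Initial partition by acceptance: {0} | {1}.
Stable partition: {0} | {1} — 2 equivalence classes.

2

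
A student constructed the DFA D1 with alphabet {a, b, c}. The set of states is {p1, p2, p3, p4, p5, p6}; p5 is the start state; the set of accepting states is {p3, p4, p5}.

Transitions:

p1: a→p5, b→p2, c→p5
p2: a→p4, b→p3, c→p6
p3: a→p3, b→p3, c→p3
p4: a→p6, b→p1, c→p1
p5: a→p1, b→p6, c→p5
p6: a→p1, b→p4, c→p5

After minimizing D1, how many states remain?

6

P0 = {p3,p4,p5} | {p1,p2,p6}.
Split {p3,p4,p5} by δ(·,a) → {p4,p5} and {p3}.
Refine {p4,p5} on symbol c: members go to different blocks, giving {p4} and {p5}.
Refine {p1,p2,p6} on symbol a: members go to different blocks, giving {p1} and {p2} and {p6}.
The partition is now stable with 6 blocks: {p4} | {p1} | {p3} | {p5} | {p2} | {p6}.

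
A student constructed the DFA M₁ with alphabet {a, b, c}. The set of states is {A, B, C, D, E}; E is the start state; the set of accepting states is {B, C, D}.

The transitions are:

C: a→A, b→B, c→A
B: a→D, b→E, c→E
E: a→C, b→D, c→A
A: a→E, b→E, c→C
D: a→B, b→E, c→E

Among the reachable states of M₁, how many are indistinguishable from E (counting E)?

1

Every state is reachable, so we keep all 5.
Start with accepting vs non-accepting: {B,C,D} | {A,E}.
Refine {B,C,D} on symbol a: members go to different blocks, giving {B,D} and {C}.
Refine {A,E} on symbol a: members go to different blocks, giving {A} and {E}.
The partition is now stable with 4 blocks: {B,D} | {A} | {C} | {E}.
State E belongs to the block {E}, which has 1 states.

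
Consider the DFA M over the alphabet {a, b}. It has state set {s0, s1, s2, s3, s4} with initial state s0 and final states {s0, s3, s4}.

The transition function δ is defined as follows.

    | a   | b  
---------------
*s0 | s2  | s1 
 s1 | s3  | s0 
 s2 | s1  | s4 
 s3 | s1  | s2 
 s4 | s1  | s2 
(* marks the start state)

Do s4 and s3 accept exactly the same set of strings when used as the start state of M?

P0 = {s0,s3,s4} | {s1,s2}.
Split {s1,s2} by δ(·,a) → {s1} and {s2}.
On input a, block {s0,s3,s4} splits into {s3,s4} and {s0}.
No further refinement is possible. Final partition (4 blocks): {s3,s4} | {s1} | {s2} | {s0}.
s4 and s3 lie in the same block of the stable partition, so they are equivalent — no string distinguishes them.

Yes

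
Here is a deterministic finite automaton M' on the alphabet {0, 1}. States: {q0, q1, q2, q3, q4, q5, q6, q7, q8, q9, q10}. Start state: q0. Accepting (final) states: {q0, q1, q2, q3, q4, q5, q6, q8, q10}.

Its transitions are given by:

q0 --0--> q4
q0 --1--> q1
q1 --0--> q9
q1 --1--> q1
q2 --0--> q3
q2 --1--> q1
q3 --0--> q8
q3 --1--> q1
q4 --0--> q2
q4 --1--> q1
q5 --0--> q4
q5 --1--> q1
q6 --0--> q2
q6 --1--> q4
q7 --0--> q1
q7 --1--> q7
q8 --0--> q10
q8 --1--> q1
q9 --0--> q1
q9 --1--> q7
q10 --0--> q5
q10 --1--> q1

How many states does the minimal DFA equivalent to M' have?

3

States {q6} cannot be reached from the start state, so discard them.
Initial partition by acceptance: {q0,q1,q2,q3,q4,q5,q8,q10} | {q7,q9}.
Refine {q0,q1,q2,q3,q4,q5,q8,q10} on symbol 0: members go to different blocks, giving {q0,q2,q3,q4,q5,q8,q10} and {q1}.
The partition is now stable with 3 blocks: {q0,q2,q3,q4,q5,q8,q10} | {q7,q9} | {q1}.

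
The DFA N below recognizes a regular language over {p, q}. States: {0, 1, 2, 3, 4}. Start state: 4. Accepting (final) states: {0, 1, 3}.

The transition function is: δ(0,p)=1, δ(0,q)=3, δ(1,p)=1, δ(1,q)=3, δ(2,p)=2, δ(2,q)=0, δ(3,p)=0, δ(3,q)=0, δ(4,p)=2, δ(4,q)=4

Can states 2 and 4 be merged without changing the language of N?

No

Every state is reachable, so we keep all 5.
Start with accepting vs non-accepting: {0,1,3} | {2,4}.
On input q, block {2,4} splits into {2} and {4}.
The partition is now stable with 3 blocks: {0,1,3} | {2} | {4}.
2 and 4 end up in different blocks, so they are distinguishable. For instance, the string 'q' is accepted from only 2.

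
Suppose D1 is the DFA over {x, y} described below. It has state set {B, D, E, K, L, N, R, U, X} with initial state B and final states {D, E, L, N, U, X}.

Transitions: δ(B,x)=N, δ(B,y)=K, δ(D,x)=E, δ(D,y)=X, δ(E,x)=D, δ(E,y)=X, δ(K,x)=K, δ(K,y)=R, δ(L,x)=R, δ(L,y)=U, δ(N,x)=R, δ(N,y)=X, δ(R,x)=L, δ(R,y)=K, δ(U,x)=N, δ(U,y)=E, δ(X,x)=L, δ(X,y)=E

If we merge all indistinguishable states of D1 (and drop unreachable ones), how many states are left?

All states are reachable from the start state.
Initial partition by acceptance: {D,E,L,N,U,X} | {B,K,R}.
Split {D,E,L,N,U,X} by δ(·,x) → {D,E,U,X} and {L,N}.
Refine {D,E,U,X} on symbol x: members go to different blocks, giving {D,E} and {U,X}.
On input x, block {B,K,R} splits into {B,R} and {K}.
The partition is now stable with 5 blocks: {D,E} | {B,R} | {L,N} | {U,X} | {K}.

5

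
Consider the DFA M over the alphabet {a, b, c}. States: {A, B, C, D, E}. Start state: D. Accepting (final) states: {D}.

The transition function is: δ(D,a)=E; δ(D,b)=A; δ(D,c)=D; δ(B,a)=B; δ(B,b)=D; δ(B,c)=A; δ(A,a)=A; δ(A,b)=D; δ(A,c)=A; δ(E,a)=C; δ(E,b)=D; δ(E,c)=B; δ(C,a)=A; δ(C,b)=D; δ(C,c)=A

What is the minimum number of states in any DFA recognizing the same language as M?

2

Every state is reachable, so we keep all 5.
P0 = {D} | {A,B,C,E}.
The partition is now stable with 2 blocks: {D} | {A,B,C,E}.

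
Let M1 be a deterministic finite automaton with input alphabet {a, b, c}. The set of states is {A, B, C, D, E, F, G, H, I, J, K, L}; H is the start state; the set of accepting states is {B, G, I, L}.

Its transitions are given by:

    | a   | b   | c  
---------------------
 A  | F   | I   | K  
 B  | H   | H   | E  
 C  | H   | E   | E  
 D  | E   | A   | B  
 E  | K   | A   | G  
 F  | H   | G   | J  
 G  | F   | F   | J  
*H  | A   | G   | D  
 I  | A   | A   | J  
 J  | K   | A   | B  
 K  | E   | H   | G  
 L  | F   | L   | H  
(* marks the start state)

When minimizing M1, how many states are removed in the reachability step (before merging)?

BFS from H reaches {A, B, D, E, F, G, H, I, J, K}; the 2 state(s) C, L are never visited.

2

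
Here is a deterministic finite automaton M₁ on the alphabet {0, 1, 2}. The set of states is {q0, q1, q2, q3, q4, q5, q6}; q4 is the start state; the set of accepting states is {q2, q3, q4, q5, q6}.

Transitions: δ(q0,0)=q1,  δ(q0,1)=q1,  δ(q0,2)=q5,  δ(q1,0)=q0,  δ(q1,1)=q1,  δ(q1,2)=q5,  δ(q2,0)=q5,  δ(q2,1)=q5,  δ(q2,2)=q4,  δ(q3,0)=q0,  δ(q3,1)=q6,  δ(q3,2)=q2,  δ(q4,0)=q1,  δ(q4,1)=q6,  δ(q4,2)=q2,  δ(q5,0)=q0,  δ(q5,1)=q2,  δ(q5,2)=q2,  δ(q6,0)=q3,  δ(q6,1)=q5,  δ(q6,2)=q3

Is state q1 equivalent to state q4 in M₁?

Start with accepting vs non-accepting: {q2,q3,q4,q5,q6} | {q0,q1}.
Refine {q2,q3,q4,q5,q6} on symbol 0: members go to different blocks, giving {q3,q4,q5} and {q2,q6}.
The partition is now stable with 3 blocks: {q3,q4,q5} | {q0,q1} | {q2,q6}.
q1 and q4 end up in different blocks, so they are distinguishable. For instance, the string 'ε' is accepted from only q4.

No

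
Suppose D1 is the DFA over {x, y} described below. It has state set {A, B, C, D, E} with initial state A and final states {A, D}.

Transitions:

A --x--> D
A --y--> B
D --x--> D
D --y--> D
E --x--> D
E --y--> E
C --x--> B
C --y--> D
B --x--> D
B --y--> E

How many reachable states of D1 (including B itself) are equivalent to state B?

Reachable states from the start: {A,B,D,E}. Unreachable: {C} — drop them.
Initial partition by acceptance: {A,D} | {B,E}.
Refine {A,D} on symbol y: members go to different blocks, giving {A} and {D}.
The partition is now stable with 3 blocks: {A} | {B,E} | {D}.
State B belongs to the block {B,E}, which has 2 states.

2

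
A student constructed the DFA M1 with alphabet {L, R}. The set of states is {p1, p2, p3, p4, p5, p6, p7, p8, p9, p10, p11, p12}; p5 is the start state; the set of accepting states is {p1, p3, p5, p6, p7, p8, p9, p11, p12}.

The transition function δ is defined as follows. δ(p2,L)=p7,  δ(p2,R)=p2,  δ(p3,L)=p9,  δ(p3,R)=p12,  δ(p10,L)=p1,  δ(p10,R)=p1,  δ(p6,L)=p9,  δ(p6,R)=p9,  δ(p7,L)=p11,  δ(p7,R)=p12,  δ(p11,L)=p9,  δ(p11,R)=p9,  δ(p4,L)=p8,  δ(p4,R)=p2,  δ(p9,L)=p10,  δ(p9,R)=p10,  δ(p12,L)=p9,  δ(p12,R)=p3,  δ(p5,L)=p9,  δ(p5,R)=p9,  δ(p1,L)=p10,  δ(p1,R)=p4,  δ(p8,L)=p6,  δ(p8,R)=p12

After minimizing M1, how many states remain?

All states are reachable from the start state.
Start with accepting vs non-accepting: {p1,p3,p5,p6,p7,p8,p9,p11,p12} | {p2,p4,p10}.
On input L, block {p1,p3,p5,p6,p7,p8,p9,p11,p12} splits into {p3,p5,p6,p7,p8,p11,p12} and {p1,p9}.
Split {p3,p5,p6,p7,p8,p11,p12} by δ(·,L) → {p3,p5,p6,p11,p12} and {p7,p8}.
Split {p3,p5,p6,p11,p12} by δ(·,R) → {p5,p6,p11} and {p3,p12}.
Refine {p2,p4,p10} on symbol L: members go to different blocks, giving {p2,p4} and {p10}.
Refine {p1,p9} on symbol R: members go to different blocks, giving {p1} and {p9}.
Stable partition: {p5,p6,p11} | {p2,p4} | {p1} | {p7,p8} | {p3,p12} | {p10} | {p9} — 7 equivalence classes.

7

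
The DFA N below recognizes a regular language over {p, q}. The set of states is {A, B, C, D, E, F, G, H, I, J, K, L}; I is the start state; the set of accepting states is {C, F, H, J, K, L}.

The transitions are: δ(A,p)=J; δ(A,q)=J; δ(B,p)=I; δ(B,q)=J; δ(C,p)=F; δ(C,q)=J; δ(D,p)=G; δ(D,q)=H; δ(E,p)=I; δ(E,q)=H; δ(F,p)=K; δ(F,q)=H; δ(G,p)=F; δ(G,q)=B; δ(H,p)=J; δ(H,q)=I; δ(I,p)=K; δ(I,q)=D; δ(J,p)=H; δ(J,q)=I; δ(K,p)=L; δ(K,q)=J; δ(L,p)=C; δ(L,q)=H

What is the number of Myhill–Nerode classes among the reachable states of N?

4

Reachable states from the start: {B,C,D,F,G,H,I,J,K,L}. Unreachable: {A,E} — drop them.
P0 = {C,F,H,J,K,L} | {B,D,G,I}.
Split {C,F,H,J,K,L} by δ(·,q) → {C,F,K,L} and {H,J}.
Split {B,D,G,I} by δ(·,p) → {B,D} and {G,I}.
Stable partition: {C,F,K,L} | {B,D} | {H,J} | {G,I} — 4 equivalence classes.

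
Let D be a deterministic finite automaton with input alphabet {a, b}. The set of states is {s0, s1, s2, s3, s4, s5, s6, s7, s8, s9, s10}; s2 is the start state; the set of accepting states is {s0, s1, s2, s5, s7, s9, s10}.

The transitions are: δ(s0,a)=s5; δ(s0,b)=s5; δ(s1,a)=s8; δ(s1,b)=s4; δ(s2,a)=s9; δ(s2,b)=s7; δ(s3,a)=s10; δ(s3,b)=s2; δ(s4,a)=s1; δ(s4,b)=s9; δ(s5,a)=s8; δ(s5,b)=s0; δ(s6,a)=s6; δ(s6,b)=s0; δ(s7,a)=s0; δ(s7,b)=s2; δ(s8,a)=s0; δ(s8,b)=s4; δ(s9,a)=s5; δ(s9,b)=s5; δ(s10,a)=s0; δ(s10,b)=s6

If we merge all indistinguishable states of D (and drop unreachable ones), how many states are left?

Reachable states from the start: {s0,s1,s2,s4,s5,s7,s8,s9}. Unreachable: {s3,s6,s10} — drop them.
P0 = {s0,s1,s2,s5,s7,s9} | {s4,s8}.
On input a, block {s0,s1,s2,s5,s7,s9} splits into {s0,s2,s7,s9} and {s1,s5}.
Split {s0,s2,s7,s9} by δ(·,a) → {s0,s9} and {s2,s7}.
Split {s4,s8} by δ(·,a) → {s4} and {s8}.
On input b, block {s1,s5} splits into {s1} and {s5}.
The partition is now stable with 6 blocks: {s0,s9} | {s4} | {s1} | {s2,s7} | {s8} | {s5}.

6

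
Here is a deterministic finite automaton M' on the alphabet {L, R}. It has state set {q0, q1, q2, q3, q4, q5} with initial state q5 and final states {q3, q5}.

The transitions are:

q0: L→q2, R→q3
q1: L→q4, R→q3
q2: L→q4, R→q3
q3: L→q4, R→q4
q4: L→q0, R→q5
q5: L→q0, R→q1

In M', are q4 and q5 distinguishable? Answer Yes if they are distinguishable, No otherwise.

Yes

Every state is reachable, so we keep all 6.
Initial partition by acceptance: {q3,q5} | {q0,q1,q2,q4}.
The partition is now stable with 2 blocks: {q3,q5} | {q0,q1,q2,q4}.
q4 and q5 end up in different blocks, so they are distinguishable. For instance, the string 'ε' is accepted from only q5.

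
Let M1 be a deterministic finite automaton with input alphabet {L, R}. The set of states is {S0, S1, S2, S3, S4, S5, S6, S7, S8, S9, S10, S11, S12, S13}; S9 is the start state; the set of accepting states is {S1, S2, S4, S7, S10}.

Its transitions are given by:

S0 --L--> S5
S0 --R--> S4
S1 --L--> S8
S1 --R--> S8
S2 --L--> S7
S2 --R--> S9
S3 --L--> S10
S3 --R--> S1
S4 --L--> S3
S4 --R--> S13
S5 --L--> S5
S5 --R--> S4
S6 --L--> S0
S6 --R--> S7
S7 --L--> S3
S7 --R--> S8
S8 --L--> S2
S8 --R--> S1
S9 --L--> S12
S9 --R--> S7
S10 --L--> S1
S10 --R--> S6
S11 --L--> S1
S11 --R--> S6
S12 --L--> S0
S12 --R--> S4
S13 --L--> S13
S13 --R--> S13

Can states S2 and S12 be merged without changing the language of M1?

No

Reachable states from the start: {S0,S1,S2,S3,S4,S5,S6,S7,S8,S9,S10,S12,S13}. Unreachable: {S11} — drop them.
Start with accepting vs non-accepting: {S1,S2,S4,S7,S10} | {S0,S3,S5,S6,S8,S9,S12,S13}.
On input L, block {S1,S2,S4,S7,S10} splits into {S1,S4,S7} and {S2,S10}.
On input L, block {S0,S3,S5,S6,S8,S9,S12,S13} splits into {S0,S5,S6,S9,S12,S13} and {S3,S8}.
Refine {S1,S4,S7} on symbol R: members go to different blocks, giving {S1,S7} and {S4}.
On input R, block {S0,S5,S6,S9,S12,S13} splits into {S0,S5,S12} and {S6,S9} and {S13}.
Stable partition: {S1,S7} | {S0,S5,S12} | {S2,S10} | {S3,S8} | {S4} | {S6,S9} | {S13} — 7 equivalence classes.
S2 and S12 end up in different blocks, so they are distinguishable. For instance, the string 'ε' is accepted from only S2.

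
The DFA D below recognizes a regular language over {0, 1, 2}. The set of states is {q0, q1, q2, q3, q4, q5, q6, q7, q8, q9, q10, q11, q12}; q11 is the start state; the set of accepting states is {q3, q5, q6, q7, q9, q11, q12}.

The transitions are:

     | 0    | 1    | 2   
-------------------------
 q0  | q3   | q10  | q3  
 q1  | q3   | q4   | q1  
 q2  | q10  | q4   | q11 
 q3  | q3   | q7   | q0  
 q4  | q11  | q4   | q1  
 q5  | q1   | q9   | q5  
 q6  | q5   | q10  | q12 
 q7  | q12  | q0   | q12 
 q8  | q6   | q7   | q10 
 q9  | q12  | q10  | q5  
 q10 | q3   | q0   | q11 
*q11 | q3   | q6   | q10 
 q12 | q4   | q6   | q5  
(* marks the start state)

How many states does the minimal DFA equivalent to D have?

First remove the unreachable states {q2,q8}; 11 states remain.
Initial partition by acceptance: {q3,q5,q6,q7,q9,q11,q12} | {q0,q1,q4,q10}.
Split {q3,q5,q6,q7,q9,q11,q12} by δ(·,0) → {q3,q6,q7,q9,q11} and {q5,q12}.
On input 0, block {q3,q6,q7,q9,q11} splits into {q6,q7,q9} and {q3,q11}.
Split {q0,q1,q4,q10} by δ(·,2) → {q0,q10} and {q1,q4}.
The partition is now stable with 5 blocks: {q6,q7,q9} | {q0,q10} | {q5,q12} | {q3,q11} | {q1,q4}.

5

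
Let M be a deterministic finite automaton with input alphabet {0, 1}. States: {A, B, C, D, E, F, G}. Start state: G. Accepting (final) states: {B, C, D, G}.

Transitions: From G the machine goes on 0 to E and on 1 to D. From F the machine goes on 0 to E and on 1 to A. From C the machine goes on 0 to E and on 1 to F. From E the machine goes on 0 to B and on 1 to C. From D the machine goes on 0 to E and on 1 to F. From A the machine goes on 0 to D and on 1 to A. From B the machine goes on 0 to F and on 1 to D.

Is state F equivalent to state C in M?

No

Every state is reachable, so we keep all 7.
P0 = {B,C,D,G} | {A,E,F}.
Split {B,C,D,G} by δ(·,1) → {B,G} and {C,D}.
Split {A,E,F} by δ(·,0) → {A} and {E} and {F}.
On input 0, block {B,G} splits into {B} and {G}.
Stable partition: {B} | {A} | {C,D} | {E} | {F} | {G} — 6 equivalence classes.
F and C end up in different blocks, so they are distinguishable. For instance, the string 'ε' is accepted from only C.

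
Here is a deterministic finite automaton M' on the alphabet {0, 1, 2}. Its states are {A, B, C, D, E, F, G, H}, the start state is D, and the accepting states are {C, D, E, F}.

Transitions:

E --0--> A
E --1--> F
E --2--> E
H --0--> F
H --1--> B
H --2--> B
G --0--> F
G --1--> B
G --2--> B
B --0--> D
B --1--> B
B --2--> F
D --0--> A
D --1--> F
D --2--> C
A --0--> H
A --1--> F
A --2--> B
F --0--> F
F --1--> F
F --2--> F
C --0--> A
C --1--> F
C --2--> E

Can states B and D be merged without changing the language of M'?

No

Reachable states from the start: {A,B,C,D,E,F,H}. Unreachable: {G} — drop them.
P0 = {C,D,E,F} | {A,B,H}.
Refine {C,D,E,F} on symbol 0: members go to different blocks, giving {C,D,E} and {F}.
On input 0, block {A,B,H} splits into {A} and {B} and {H}.
No further refinement is possible. Final partition (5 blocks): {C,D,E} | {A} | {F} | {B} | {H}.
B and D end up in different blocks, so they are distinguishable. For instance, the string 'ε' is accepted from only D.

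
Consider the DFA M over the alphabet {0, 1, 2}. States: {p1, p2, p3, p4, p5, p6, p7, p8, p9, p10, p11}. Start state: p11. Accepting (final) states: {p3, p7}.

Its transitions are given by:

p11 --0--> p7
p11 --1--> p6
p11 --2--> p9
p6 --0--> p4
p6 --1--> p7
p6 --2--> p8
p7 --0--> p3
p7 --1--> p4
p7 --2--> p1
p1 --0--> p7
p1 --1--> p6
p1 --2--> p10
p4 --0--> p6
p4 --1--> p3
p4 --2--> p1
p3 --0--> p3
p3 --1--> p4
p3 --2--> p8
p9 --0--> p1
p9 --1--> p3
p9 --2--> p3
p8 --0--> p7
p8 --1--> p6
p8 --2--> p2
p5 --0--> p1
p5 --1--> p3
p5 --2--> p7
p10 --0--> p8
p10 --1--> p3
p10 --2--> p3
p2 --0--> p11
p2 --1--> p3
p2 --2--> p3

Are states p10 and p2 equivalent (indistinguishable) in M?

States {p5} cannot be reached from the start state, so discard them.
Initial partition by acceptance: {p3,p7} | {p1,p2,p4,p6,p8,p9,p10,p11}.
On input 0, block {p1,p2,p4,p6,p8,p9,p10,p11} splits into {p2,p4,p6,p9,p10} and {p1,p8,p11}.
Split {p2,p4,p6,p9,p10} by δ(·,0) → {p2,p9,p10} and {p4,p6}.
The partition is now stable with 4 blocks: {p3,p7} | {p2,p9,p10} | {p1,p8,p11} | {p4,p6}.
p10 and p2 lie in the same block of the stable partition, so they are equivalent — no string distinguishes them.

Yes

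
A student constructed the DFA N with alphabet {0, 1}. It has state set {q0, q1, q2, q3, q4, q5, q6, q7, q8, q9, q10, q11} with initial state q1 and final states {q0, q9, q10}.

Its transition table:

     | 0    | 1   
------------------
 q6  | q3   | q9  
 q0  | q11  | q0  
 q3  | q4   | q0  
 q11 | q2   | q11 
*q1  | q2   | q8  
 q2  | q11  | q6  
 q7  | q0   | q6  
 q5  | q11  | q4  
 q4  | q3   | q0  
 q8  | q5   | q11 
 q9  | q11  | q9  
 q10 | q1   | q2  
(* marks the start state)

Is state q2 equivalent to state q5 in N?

Reachable states from the start: {q0,q1,q2,q3,q4,q5,q6,q8,q9,q11}. Unreachable: {q7,q10} — drop them.
Initial partition by acceptance: {q0,q9} | {q1,q2,q3,q4,q5,q6,q8,q11}.
On input 1, block {q1,q2,q3,q4,q5,q6,q8,q11} splits into {q1,q2,q5,q8,q11} and {q3,q4,q6}.
Split {q1,q2,q5,q8,q11} by δ(·,1) → {q1,q8,q11} and {q2,q5}.
Stable partition: {q0,q9} | {q1,q8,q11} | {q3,q4,q6} | {q2,q5} — 4 equivalence classes.
q2 and q5 lie in the same block of the stable partition, so they are equivalent — no string distinguishes them.

Yes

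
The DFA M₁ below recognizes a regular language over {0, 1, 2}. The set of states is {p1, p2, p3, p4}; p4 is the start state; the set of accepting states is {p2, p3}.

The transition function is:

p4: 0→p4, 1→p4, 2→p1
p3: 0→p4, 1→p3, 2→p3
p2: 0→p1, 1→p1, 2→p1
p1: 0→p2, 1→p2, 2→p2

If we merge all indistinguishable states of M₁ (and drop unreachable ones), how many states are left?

Reachable states from the start: {p1,p2,p4}. Unreachable: {p3} — drop them.
Initial partition by acceptance: {p2} | {p1,p4}.
Split {p1,p4} by δ(·,0) → {p1} and {p4}.
No further refinement is possible. Final partition (3 blocks): {p2} | {p1} | {p4}.

3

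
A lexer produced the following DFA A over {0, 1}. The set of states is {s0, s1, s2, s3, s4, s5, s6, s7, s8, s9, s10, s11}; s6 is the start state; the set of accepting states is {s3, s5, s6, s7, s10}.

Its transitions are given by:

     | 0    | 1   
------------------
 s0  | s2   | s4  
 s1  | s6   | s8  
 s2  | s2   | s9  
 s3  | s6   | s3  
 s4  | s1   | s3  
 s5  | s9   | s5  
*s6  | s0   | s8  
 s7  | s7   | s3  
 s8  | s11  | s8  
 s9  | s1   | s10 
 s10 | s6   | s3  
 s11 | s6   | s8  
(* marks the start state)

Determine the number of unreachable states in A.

No path from s6 leads to s5, s7; the other 10 states are all reachable.

2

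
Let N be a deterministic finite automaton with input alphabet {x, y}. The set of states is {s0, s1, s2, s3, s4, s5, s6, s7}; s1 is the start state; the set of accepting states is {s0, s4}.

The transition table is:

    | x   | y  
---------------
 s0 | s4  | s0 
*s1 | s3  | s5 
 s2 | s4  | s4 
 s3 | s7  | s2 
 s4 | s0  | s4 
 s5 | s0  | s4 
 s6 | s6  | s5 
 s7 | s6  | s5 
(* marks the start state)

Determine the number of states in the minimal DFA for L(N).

3

Start with accepting vs non-accepting: {s0,s4} | {s1,s2,s3,s5,s6,s7}.
Refine {s1,s2,s3,s5,s6,s7} on symbol x: members go to different blocks, giving {s1,s3,s6,s7} and {s2,s5}.
Stable partition: {s0,s4} | {s1,s3,s6,s7} | {s2,s5} — 3 equivalence classes.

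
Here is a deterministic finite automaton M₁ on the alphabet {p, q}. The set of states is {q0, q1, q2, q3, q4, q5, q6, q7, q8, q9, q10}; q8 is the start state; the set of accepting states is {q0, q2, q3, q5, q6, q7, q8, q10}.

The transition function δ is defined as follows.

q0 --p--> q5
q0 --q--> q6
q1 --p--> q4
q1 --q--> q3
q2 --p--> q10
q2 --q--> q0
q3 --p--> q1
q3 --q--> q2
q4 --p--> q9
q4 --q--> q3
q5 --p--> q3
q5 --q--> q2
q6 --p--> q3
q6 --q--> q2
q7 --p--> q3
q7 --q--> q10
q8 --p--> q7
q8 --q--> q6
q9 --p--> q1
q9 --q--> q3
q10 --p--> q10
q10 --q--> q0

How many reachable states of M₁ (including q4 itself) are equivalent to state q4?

Every state is reachable, so we keep all 11.
Initial partition by acceptance: {q0,q2,q3,q5,q6,q7,q8,q10} | {q1,q4,q9}.
On input p, block {q0,q2,q3,q5,q6,q7,q8,q10} splits into {q0,q2,q5,q6,q7,q8,q10} and {q3}.
On input p, block {q0,q2,q5,q6,q7,q8,q10} splits into {q0,q2,q8,q10} and {q5,q6,q7}.
Refine {q0,q2,q8,q10} on symbol p: members go to different blocks, giving {q0,q8} and {q2,q10}.
The partition is now stable with 5 blocks: {q0,q8} | {q1,q4,q9} | {q3} | {q5,q6,q7} | {q2,q10}.
The equivalence class containing q4 is {q1,q4,q9}, of size 3.

3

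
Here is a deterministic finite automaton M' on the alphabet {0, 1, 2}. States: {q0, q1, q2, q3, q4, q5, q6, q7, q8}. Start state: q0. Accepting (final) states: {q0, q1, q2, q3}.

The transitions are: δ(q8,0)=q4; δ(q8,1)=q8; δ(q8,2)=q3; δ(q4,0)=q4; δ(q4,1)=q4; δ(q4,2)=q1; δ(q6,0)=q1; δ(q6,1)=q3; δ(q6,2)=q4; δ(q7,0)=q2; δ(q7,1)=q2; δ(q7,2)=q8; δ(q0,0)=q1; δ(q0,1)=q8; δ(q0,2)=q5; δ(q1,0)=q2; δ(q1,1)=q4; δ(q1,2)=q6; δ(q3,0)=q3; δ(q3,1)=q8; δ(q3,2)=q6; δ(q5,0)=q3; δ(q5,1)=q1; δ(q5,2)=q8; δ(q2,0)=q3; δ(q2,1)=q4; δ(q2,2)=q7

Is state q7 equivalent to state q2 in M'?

No

Every state is reachable, so we keep all 9.
Initial partition by acceptance: {q0,q1,q2,q3} | {q4,q5,q6,q7,q8}.
Split {q4,q5,q6,q7,q8} by δ(·,0) → {q5,q6,q7} and {q4,q8}.
No further refinement is possible. Final partition (3 blocks): {q0,q1,q2,q3} | {q5,q6,q7} | {q4,q8}.
q7 and q2 end up in different blocks, so they are distinguishable. For instance, the string 'ε' is accepted from only q2.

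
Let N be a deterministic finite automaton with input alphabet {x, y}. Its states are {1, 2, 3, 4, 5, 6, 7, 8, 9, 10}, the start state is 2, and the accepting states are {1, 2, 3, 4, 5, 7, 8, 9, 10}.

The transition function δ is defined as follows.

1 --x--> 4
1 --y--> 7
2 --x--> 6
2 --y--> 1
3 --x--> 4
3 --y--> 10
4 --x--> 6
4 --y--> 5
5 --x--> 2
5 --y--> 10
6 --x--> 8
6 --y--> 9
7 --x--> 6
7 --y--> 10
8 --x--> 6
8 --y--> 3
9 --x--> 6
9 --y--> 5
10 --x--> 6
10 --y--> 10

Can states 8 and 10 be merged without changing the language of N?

All states are reachable from the start state.
P0 = {1,2,3,4,5,7,8,9,10} | {6}.
Split {1,2,3,4,5,7,8,9,10} by δ(·,x) → {2,4,7,8,9,10} and {1,3,5}.
Split {2,4,7,8,9,10} by δ(·,y) → {2,4,8,9} and {7,10}.
Stable partition: {2,4,8,9} | {6} | {1,3,5} | {7,10} — 4 equivalence classes.
8 and 10 end up in different blocks, so they are distinguishable. For instance, the string 'yx' is accepted from only 8.

No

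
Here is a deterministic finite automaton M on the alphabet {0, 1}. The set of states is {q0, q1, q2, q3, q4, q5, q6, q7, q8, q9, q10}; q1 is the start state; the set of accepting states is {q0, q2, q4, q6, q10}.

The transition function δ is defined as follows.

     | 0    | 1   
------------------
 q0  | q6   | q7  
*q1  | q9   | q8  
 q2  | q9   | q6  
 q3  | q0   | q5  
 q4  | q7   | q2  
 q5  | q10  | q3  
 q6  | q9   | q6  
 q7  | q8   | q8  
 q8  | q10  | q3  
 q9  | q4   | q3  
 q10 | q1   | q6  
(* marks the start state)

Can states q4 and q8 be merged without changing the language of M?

No

All states are reachable from the start state.
Start with accepting vs non-accepting: {q0,q2,q4,q6,q10} | {q1,q3,q5,q7,q8,q9}.
Split {q0,q2,q4,q6,q10} by δ(·,0) → {q2,q4,q6,q10} and {q0}.
Refine {q1,q3,q5,q7,q8,q9} on symbol 0: members go to different blocks, giving {q5,q8,q9} and {q1,q7} and {q3}.
Split {q2,q4,q6,q10} by δ(·,0) → {q2,q6} and {q4,q10}.
No further refinement is possible. Final partition (6 blocks): {q2,q6} | {q5,q8,q9} | {q0} | {q1,q7} | {q3} | {q4,q10}.
q4 and q8 end up in different blocks, so they are distinguishable. For instance, the string 'ε' is accepted from only q4.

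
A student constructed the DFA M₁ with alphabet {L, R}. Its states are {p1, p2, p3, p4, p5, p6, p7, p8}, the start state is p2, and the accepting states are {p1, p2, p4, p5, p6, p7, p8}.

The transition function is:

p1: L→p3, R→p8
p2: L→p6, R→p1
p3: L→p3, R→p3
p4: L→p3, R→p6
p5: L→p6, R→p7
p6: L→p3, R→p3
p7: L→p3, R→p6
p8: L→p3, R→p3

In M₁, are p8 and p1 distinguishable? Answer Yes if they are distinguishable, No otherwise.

Yes

States {p4,p5,p7} cannot be reached from the start state, so discard them.
Initial partition by acceptance: {p1,p2,p6,p8} | {p3}.
On input L, block {p1,p2,p6,p8} splits into {p1,p6,p8} and {p2}.
On input R, block {p1,p6,p8} splits into {p6,p8} and {p1}.
The partition is now stable with 4 blocks: {p6,p8} | {p3} | {p2} | {p1}.
p8 and p1 end up in different blocks, so they are distinguishable. For instance, the string 'R' is accepted from only p1.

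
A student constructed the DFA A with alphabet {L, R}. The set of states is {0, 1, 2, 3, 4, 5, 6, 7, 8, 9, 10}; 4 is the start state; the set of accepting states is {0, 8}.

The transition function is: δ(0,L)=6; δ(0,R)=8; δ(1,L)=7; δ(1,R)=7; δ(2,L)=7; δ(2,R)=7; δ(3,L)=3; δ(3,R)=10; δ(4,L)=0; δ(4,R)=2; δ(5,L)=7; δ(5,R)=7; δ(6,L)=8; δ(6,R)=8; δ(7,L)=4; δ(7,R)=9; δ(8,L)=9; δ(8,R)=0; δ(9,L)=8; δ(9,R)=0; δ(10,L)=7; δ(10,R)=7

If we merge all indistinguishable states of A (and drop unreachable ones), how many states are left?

5

States {1,3,5,10} cannot be reached from the start state, so discard them.
P0 = {0,8} | {2,4,6,7,9}.
On input L, block {2,4,6,7,9} splits into {4,6,9} and {2,7}.
Refine {4,6,9} on symbol R: members go to different blocks, giving {6,9} and {4}.
Split {2,7} by δ(·,L) → {2} and {7}.
Stable partition: {0,8} | {6,9} | {2} | {4} | {7} — 5 equivalence classes.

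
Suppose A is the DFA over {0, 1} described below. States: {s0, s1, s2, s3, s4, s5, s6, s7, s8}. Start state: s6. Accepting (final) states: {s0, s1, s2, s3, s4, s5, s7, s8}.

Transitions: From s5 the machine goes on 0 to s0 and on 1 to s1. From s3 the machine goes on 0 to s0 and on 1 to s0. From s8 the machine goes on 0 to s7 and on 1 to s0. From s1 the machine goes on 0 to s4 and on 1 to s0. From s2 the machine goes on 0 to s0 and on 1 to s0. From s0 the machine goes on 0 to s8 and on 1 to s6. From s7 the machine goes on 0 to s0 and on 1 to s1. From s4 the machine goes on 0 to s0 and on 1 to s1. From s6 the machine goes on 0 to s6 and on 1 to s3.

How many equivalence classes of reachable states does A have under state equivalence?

First remove the unreachable states {s2,s5}; 7 states remain.
Start with accepting vs non-accepting: {s0,s1,s3,s4,s7,s8} | {s6}.
Split {s0,s1,s3,s4,s7,s8} by δ(·,1) → {s1,s3,s4,s7,s8} and {s0}.
Split {s1,s3,s4,s7,s8} by δ(·,0) → {s3,s4,s7} and {s1,s8}.
On input 1, block {s3,s4,s7} splits into {s4,s7} and {s3}.
Stable partition: {s4,s7} | {s6} | {s0} | {s1,s8} | {s3} — 5 equivalence classes.

5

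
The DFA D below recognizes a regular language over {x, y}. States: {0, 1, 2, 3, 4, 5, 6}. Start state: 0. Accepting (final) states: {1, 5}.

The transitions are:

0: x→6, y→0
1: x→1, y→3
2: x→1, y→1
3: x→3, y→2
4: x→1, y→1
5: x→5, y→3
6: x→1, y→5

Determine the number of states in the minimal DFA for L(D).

4

States {4} cannot be reached from the start state, so discard them.
Start with accepting vs non-accepting: {1,5} | {0,2,3,6}.
Split {0,2,3,6} by δ(·,x) → {0,3} and {2,6}.
On input x, block {0,3} splits into {0} and {3}.
Stable partition: {1,5} | {0} | {2,6} | {3} — 4 equivalence classes.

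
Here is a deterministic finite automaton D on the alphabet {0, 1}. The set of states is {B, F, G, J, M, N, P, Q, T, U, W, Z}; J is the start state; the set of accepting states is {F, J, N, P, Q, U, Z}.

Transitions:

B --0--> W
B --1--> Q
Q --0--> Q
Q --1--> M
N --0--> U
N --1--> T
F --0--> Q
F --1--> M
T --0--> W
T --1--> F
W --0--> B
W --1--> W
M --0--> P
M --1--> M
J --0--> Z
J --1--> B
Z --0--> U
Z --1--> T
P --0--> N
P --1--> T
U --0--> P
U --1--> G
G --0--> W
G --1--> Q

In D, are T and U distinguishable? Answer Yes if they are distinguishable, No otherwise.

Start with accepting vs non-accepting: {F,J,N,P,Q,U,Z} | {B,G,M,T,W}.
Split {B,G,M,T,W} by δ(·,0) → {B,G,T,W} and {M}.
Split {F,J,N,P,Q,U,Z} by δ(·,1) → {J,N,P,U,Z} and {F,Q}.
On input 1, block {B,G,T,W} splits into {B,G,T} and {W}.
The partition is now stable with 5 blocks: {J,N,P,U,Z} | {B,G,T} | {M} | {F,Q} | {W}.
T and U end up in different blocks, so they are distinguishable. For instance, the string 'ε' is accepted from only U.

Yes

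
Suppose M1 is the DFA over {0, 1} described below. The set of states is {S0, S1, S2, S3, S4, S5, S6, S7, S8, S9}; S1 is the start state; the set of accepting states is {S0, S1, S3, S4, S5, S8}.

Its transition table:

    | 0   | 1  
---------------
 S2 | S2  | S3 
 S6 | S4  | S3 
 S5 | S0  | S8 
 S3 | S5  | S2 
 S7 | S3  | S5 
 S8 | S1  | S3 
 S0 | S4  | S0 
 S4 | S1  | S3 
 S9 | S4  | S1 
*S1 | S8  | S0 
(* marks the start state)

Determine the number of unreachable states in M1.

3

No path from S1 leads to S6, S7, S9; the other 7 states are all reachable.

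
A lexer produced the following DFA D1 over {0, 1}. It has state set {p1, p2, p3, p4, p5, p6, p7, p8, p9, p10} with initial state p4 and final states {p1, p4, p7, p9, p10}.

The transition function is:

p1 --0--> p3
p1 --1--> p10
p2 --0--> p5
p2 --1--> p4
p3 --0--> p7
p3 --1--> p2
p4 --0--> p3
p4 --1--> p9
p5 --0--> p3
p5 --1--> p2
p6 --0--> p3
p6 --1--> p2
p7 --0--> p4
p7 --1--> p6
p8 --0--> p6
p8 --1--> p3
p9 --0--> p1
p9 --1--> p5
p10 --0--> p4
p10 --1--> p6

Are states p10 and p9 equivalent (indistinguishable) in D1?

Reachable states from the start: {p1,p2,p3,p4,p5,p6,p7,p9,p10}. Unreachable: {p8} — drop them.
Start with accepting vs non-accepting: {p1,p4,p7,p9,p10} | {p2,p3,p5,p6}.
Split {p1,p4,p7,p9,p10} by δ(·,0) → {p7,p9,p10} and {p1,p4}.
On input 0, block {p2,p3,p5,p6} splits into {p2,p5,p6} and {p3}.
Split {p2,p5,p6} by δ(·,0) → {p5,p6} and {p2}.
Stable partition: {p7,p9,p10} | {p5,p6} | {p1,p4} | {p3} | {p2} — 5 equivalence classes.
p10 and p9 lie in the same block of the stable partition, so they are equivalent — no string distinguishes them.

Yes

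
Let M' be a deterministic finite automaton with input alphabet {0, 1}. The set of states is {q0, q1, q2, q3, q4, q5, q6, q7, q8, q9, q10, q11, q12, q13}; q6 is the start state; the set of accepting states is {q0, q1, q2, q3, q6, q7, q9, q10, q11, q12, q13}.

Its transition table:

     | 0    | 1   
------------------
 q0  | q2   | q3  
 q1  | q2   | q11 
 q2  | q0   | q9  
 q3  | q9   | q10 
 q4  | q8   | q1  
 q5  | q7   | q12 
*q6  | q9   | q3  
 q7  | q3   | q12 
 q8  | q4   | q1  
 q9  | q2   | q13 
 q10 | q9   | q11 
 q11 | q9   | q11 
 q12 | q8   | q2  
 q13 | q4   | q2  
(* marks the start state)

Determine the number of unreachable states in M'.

No path from q6 leads to q5, q7, q12; the other 11 states are all reachable.

3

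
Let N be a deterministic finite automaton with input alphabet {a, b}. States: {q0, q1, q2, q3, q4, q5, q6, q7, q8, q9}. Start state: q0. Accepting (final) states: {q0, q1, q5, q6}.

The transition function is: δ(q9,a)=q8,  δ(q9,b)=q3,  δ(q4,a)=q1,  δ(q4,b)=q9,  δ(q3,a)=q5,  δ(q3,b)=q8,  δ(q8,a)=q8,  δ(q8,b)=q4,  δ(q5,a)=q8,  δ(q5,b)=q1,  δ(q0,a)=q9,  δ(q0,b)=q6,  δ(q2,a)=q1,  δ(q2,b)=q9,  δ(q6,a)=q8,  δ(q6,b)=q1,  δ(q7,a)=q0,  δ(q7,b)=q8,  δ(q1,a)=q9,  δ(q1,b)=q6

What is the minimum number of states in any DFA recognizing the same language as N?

3

First remove the unreachable states {q2,q7}; 8 states remain.
Start with accepting vs non-accepting: {q0,q1,q5,q6} | {q3,q4,q8,q9}.
On input a, block {q3,q4,q8,q9} splits into {q3,q4} and {q8,q9}.
Stable partition: {q0,q1,q5,q6} | {q3,q4} | {q8,q9} — 3 equivalence classes.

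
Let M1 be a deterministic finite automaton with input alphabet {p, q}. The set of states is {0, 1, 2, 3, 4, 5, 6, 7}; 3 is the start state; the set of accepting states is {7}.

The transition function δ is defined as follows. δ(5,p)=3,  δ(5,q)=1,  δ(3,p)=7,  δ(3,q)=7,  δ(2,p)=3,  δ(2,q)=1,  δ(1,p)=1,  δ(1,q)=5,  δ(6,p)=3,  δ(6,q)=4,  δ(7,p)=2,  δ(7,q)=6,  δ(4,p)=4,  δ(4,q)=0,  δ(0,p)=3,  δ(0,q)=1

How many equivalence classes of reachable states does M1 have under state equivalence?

Every state is reachable, so we keep all 8.
Start with accepting vs non-accepting: {7} | {0,1,2,3,4,5,6}.
On input p, block {0,1,2,3,4,5,6} splits into {0,1,2,4,5,6} and {3}.
Split {0,1,2,4,5,6} by δ(·,p) → {0,2,5,6} and {1,4}.
Stable partition: {7} | {0,2,5,6} | {3} | {1,4} — 4 equivalence classes.

4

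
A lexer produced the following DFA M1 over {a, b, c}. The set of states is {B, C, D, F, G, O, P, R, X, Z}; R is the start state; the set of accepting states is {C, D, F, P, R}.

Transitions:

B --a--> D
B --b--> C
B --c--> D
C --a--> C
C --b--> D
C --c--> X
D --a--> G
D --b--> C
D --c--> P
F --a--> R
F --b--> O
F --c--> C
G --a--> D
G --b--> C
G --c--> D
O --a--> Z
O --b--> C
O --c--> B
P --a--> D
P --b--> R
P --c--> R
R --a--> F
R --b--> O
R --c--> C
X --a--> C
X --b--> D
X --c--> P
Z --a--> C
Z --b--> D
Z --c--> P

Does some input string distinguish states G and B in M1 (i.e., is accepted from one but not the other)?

Every state is reachable, so we keep all 10.
Start with accepting vs non-accepting: {C,D,F,P,R} | {B,G,O,X,Z}.
Refine {C,D,F,P,R} on symbol a: members go to different blocks, giving {C,F,P,R} and {D}.
Refine {C,F,P,R} on symbol a: members go to different blocks, giving {C,F,R} and {P}.
On input b, block {C,F,R} splits into {F,R} and {C}.
On input a, block {B,G,O,X,Z} splits into {X,Z} and {B,G} and {O}.
No further refinement is possible. Final partition (7 blocks): {F,R} | {X,Z} | {D} | {P} | {C} | {B,G} | {O}.
G and B lie in the same block of the stable partition, so they are equivalent — no string distinguishes them.

No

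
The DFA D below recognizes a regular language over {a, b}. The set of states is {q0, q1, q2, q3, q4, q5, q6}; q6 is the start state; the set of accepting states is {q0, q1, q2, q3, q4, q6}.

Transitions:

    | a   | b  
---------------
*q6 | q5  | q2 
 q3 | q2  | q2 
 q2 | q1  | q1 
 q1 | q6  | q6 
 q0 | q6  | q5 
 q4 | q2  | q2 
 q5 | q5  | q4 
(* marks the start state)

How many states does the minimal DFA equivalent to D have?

States {q0,q3} cannot be reached from the start state, so discard them.
Start with accepting vs non-accepting: {q1,q2,q4,q6} | {q5}.
On input a, block {q1,q2,q4,q6} splits into {q1,q2,q4} and {q6}.
Split {q1,q2,q4} by δ(·,a) → {q2,q4} and {q1}.
Split {q2,q4} by δ(·,a) → {q2} and {q4}.
No further refinement is possible. Final partition (5 blocks): {q2} | {q5} | {q6} | {q1} | {q4}.

5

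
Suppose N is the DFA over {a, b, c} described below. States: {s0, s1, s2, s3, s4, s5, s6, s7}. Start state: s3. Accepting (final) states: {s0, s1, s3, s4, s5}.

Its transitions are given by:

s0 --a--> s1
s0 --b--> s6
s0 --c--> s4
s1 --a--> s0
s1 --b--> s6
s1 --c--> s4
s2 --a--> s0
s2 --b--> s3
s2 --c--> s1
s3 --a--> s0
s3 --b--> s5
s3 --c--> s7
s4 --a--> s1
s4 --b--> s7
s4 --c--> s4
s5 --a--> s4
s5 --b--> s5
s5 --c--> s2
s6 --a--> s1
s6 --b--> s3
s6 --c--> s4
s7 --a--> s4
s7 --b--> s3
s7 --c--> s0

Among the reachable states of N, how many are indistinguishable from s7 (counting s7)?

3

Start with accepting vs non-accepting: {s0,s1,s3,s4,s5} | {s2,s6,s7}.
Split {s0,s1,s3,s4,s5} by δ(·,b) → {s0,s1,s4} and {s3,s5}.
Stable partition: {s0,s1,s4} | {s2,s6,s7} | {s3,s5} — 3 equivalence classes.
The equivalence class containing s7 is {s2,s6,s7}, of size 3.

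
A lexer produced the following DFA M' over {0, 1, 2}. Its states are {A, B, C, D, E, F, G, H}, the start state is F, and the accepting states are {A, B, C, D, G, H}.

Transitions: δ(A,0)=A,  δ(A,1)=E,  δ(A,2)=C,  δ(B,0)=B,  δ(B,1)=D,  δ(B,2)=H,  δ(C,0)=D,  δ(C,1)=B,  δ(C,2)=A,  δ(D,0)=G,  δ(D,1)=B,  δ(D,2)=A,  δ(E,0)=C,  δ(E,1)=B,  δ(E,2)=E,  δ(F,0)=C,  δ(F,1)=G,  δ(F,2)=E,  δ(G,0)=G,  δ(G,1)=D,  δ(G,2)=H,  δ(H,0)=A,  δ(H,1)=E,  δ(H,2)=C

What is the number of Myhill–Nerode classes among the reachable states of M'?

P0 = {A,B,C,D,G,H} | {E,F}.
Split {A,B,C,D,G,H} by δ(·,1) → {B,C,D,G} and {A,H}.
Stable partition: {B,C,D,G} | {E,F} | {A,H} — 3 equivalence classes.

3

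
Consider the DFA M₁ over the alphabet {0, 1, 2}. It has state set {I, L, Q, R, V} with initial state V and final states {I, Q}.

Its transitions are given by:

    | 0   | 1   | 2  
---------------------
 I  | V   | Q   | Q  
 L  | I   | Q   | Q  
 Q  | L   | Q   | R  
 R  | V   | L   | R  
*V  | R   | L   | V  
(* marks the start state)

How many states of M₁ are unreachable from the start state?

0

Every one of the 5 states is reachable from V.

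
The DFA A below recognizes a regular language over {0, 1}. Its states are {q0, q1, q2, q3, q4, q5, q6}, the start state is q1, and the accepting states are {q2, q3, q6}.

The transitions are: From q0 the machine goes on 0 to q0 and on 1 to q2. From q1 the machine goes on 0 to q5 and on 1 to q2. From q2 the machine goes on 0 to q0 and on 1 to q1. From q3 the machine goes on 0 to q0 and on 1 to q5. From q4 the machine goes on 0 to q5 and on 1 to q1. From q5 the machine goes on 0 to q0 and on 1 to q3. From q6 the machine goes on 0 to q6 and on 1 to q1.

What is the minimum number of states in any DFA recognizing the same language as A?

First remove the unreachable states {q4,q6}; 5 states remain.
Initial partition by acceptance: {q2,q3} | {q0,q1,q5}.
Stable partition: {q2,q3} | {q0,q1,q5} — 2 equivalence classes.

2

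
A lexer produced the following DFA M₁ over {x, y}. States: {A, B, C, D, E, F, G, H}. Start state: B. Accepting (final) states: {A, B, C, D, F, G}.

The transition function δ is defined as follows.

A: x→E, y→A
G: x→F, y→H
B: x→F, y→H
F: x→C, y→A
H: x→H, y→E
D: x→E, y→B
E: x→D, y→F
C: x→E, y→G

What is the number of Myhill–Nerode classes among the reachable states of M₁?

Every state is reachable, so we keep all 8.
Start with accepting vs non-accepting: {A,B,C,D,F,G} | {E,H}.
Split {A,B,C,D,F,G} by δ(·,x) → {A,C,D} and {B,F,G}.
Refine {A,C,D} on symbol y: members go to different blocks, giving {C,D} and {A}.
On input x, block {E,H} splits into {E} and {H}.
Split {B,F,G} by δ(·,x) → {B,G} and {F}.
No further refinement is possible. Final partition (6 blocks): {C,D} | {E} | {B,G} | {A} | {H} | {F}.

6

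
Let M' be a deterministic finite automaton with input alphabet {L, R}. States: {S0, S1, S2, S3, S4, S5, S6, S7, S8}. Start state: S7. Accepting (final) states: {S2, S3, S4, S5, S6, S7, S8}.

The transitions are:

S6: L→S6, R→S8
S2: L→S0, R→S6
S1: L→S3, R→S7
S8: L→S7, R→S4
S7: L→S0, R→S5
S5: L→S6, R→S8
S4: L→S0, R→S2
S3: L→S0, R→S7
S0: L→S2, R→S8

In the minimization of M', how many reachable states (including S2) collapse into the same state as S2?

States {S1,S3} cannot be reached from the start state, so discard them.
Start with accepting vs non-accepting: {S2,S4,S5,S6,S7,S8} | {S0}.
Split {S2,S4,S5,S6,S7,S8} by δ(·,L) → {S2,S4,S7} and {S5,S6,S8}.
Refine {S2,S4,S7} on symbol R: members go to different blocks, giving {S2,S7} and {S4}.
Refine {S5,S6,S8} on symbol L: members go to different blocks, giving {S5,S6} and {S8}.
No further refinement is possible. Final partition (5 blocks): {S2,S7} | {S0} | {S5,S6} | {S4} | {S8}.
The equivalence class containing S2 is {S2,S7}, of size 2.

2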